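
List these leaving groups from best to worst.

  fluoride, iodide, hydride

iodide > fluoride > hydride

Rank by basicity of the departing species: weakest base leaves most easily.
iodide: pKₐ(HI) ≈ -10 — large, highly polarisable; very weak base
fluoride: pKₐ(HF) ≈ 3.2 — small and strongly basic; the poor halide leaving group
hydride: pKₐ(H₂) ≈ 36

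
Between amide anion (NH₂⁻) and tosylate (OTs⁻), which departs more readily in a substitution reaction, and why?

tosylate (OTs⁻)

tosylate (OTs⁻) is the better leaving group.
pKₐ(p-CH₃C₆H₄SO₃H (TsOH)) ≈ -2.8 versus pKₐ(NH₃) ≈ 38: tosylate (OTs⁻) is the much weaker base.
Resonance-delocalised arenesulfonate.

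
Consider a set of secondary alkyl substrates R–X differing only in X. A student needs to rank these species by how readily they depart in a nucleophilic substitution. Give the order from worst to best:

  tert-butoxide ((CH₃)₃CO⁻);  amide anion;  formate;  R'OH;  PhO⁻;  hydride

amide anion < hydride < tert-butoxide ((CH₃)₃CO⁻) < PhO⁻ < formate < R'OH

R'OH: pKₐ(R'OH₂⁺) ≈ -2.4 — neutral; leaves from a protonated ether (an oxonium ion, R–O(H)R'⁺)
formate: pKₐ(HCOOH) ≈ 3.8 — resonance-stabilised carboxylate
PhO⁻: pKₐ(C₆H₅OH (phenol)) ≈ 10
tert-butoxide ((CH₃)₃CO⁻): pKₐ(t-BuOH) ≈ 18 — bulky, strongly basic alkoxide
hydride: pKₐ(H₂) ≈ 36
amide anion: pKₐ(NH₃) ≈ 38
The question asks for worst first, so the sequence is read in increasing leaving-group ability.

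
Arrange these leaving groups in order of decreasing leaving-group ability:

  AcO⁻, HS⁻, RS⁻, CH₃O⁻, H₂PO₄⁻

The more stable X⁻ (or X) is on its own — i.e. the weaker a base it is — the better a leaving group it makes.
H₂PO₄⁻: pKₐ(H₃PO₄) ≈ 2.1
AcO⁻: pKₐ(CH₃COOH) ≈ 4.8 — resonance-stabilised but still a weak base
HS⁻: pKₐ(H₂S) ≈ 7 — larger and more polarisable than the oxygen analogue
RS⁻: pKₐ(RSH (a thiol)) ≈ 10.5
CH₃O⁻: pKₐ(CH₃OH) ≈ 15.5

H₂PO₄⁻ > AcO⁻ > HS⁻ > RS⁻ > CH₃O⁻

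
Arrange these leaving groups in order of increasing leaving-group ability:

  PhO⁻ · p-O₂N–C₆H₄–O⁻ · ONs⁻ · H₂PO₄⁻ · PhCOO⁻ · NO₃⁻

PhO⁻ < p-O₂N–C₆H₄–O⁻ < PhCOO⁻ < H₂PO₄⁻ < NO₃⁻ < ONs⁻

ONs⁻: pKₐ(p-O₂NC₆H₄SO₃H) ≈ -3.5
NO₃⁻: pKₐ(HNO₃) ≈ -1.3
H₂PO₄⁻: pKₐ(H₃PO₄) ≈ 2.1
PhCOO⁻: pKₐ(C₆H₅COOH) ≈ 4.2
p-O₂N–C₆H₄–O⁻: pKₐ(p-nitrophenol) ≈ 7.2
PhO⁻: pKₐ(C₆H₅OH (phenol)) ≈ 10
The question asks for worst first, so the sequence is read in increasing leaving-group ability.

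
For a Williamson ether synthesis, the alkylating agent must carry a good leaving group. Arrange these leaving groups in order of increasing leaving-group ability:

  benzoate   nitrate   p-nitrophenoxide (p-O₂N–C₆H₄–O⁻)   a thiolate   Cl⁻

a thiolate < p-nitrophenoxide (p-O₂N–C₆H₄–O⁻) < benzoate < nitrate < Cl⁻

Cl⁻: pKₐ(HCl) ≈ -7
nitrate: pKₐ(HNO₃) ≈ -1.3
benzoate: pKₐ(C₆H₅COOH) ≈ 4.2
p-nitrophenoxide (p-O₂N–C₆H₄–O⁻): pKₐ(p-nitrophenol) ≈ 7.2
a thiolate: pKₐ(RSH (a thiol)) ≈ 10.5
Listed from poorest to best leaving group as asked.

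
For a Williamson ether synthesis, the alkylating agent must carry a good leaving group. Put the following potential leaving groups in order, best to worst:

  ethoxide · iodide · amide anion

iodide > ethoxide > amide anion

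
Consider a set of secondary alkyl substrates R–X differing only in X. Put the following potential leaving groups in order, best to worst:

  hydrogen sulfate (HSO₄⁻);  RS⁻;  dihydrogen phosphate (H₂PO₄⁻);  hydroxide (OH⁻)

hydrogen sulfate (HSO₄⁻) > dihydrogen phosphate (H₂PO₄⁻) > RS⁻ > hydroxide (OH⁻)

Leaving-group ability tracks the stability of the departed species; conjugate-acid pKₐ is the usual yardstick (lower pKₐ → better LG).
hydrogen sulfate (HSO₄⁻): pKₐ(H₂SO₄) ≈ -3 — conjugate base of a strong mineral acid
dihydrogen phosphate (H₂PO₄⁻): pKₐ(H₃PO₄) ≈ 2.1 — moderate base; biological leaving group after further activation
RS⁻: pKₐ(RSH (a thiol)) ≈ 10.5 — moderately basic; rarely leaves without activation
hydroxide (OH⁻): pKₐ(H₂O) ≈ 15.7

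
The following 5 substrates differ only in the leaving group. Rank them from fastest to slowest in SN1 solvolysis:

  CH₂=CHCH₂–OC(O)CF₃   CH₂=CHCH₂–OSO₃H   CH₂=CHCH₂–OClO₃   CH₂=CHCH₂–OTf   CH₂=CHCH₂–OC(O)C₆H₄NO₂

CH₂=CHCH₂–OTf > CH₂=CHCH₂–OClO₃ > CH₂=CHCH₂–OSO₃H > CH₂=CHCH₂–OC(O)CF₃ > CH₂=CHCH₂–OC(O)C₆H₄NO₂

With the same alkyl group throughout, only the leaving group differentiates the rates.
Leaving-group ability tracks the stability of the departed species; conjugate-acid pKₐ is the usual yardstick (lower pKₐ → better LG).
CH₂=CHCH₂–OTf loses OTf⁻: pKₐ(CF₃SO₃H (triflic acid)) ≈ -14
CH₂=CHCH₂–OClO₃ loses ClO₄⁻: pKₐ(HClO₄) ≈ -10
CH₂=CHCH₂–OSO₃H loses HSO₄⁻: pKₐ(H₂SO₄) ≈ -3
CH₂=CHCH₂–OC(O)CF₃ loses CF₃COO⁻: pKₐ(CF₃COOH) ≈ 0.2
CH₂=CHCH₂–OC(O)C₆H₄NO₂ loses p-O₂N–C₆H₄–COO⁻: pKₐ(p-nitrobenzoic acid) ≈ 3.4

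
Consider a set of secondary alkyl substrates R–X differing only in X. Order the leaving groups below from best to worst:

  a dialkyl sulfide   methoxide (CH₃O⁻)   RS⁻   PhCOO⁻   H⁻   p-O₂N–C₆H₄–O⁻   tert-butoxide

a dialkyl sulfide > PhCOO⁻ > p-O₂N–C₆H₄–O⁻ > RS⁻ > methoxide (CH₃O⁻) > tert-butoxide > H⁻

A good leaving group is a weak base: the lower the pKₐ of its conjugate acid, the more readily it departs.
a dialkyl sulfide: pKₐ(R'₂SH⁺) ≈ -7 — neutral; leaves from a sulfonium salt (R–SR'₂⁺)
PhCOO⁻: pKₐ(C₆H₅COOH) ≈ 4.2 — aryl carboxylate
p-O₂N–C₆H₄–O⁻: pKₐ(p-nitrophenol) ≈ 7.2 — nitro group delocalises the charge; the classic chromogenic LG
RS⁻: pKₐ(RSH (a thiol)) ≈ 10.5
methoxide (CH₃O⁻): pKₐ(CH₃OH) ≈ 15.5
tert-butoxide: pKₐ(t-BuOH) ≈ 18 — bulky, strongly basic alkoxide
H⁻: pKₐ(H₂) ≈ 36 — extremely strong base; leaves only in special hydride-transfer contexts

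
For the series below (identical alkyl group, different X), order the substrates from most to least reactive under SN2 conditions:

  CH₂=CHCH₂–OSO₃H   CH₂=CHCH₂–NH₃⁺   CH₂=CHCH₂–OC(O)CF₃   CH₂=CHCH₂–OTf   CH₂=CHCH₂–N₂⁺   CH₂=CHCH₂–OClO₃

CH₂=CHCH₂–N₂⁺ > CH₂=CHCH₂–OTf > CH₂=CHCH₂–OClO₃ > CH₂=CHCH₂–OSO₃H > CH₂=CHCH₂–OC(O)CF₃ > CH₂=CHCH₂–NH₃⁺

With the same alkyl group throughout, only the leaving group differentiates the rates.
Leaving-group ability tracks the stability of the departed species; conjugate-acid pKₐ is the usual yardstick (lower pKₐ → better LG).
CH₂=CHCH₂–N₂⁺ loses N₂: no meaningful conjugate acid; N₂ departs as an exceptionally stable neutral molecule
CH₂=CHCH₂–OTf loses OTf⁻: pKₐ(CF₃SO₃H (triflic acid)) ≈ -14
CH₂=CHCH₂–OClO₃ loses ClO₄⁻: pKₐ(HClO₄) ≈ -10
CH₂=CHCH₂–OSO₃H loses HSO₄⁻: pKₐ(H₂SO₄) ≈ -3
CH₂=CHCH₂–OC(O)CF₃ loses CF₃COO⁻: pKₐ(CF₃COOH) ≈ 0.2
CH₂=CHCH₂–NH₃⁺ loses NH₃: pKₐ(NH₄⁺) ≈ 9.2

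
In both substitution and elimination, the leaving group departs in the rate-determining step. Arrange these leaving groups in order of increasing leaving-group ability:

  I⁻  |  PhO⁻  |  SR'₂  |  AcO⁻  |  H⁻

Rank by basicity of the departing species: weakest base leaves most easily.
I⁻: pKₐ(HI) ≈ -10 — large, highly polarisable; very weak base
SR'₂: pKₐ(R'₂SH⁺) ≈ -7 — neutral; leaves from a sulfonium salt (R–SR'₂⁺)
AcO⁻: pKₐ(CH₃COOH) ≈ 4.8 — resonance-stabilised but still a weak base
PhO⁻: pKₐ(C₆H₅OH (phenol)) ≈ 10 — resonance into the ring helps, but still a poor LG
H⁻: pKₐ(H₂) ≈ 36
The question asks for worst first, so the sequence is read in increasing leaving-group ability.

H⁻ < PhO⁻ < AcO⁻ < SR'₂ < I⁻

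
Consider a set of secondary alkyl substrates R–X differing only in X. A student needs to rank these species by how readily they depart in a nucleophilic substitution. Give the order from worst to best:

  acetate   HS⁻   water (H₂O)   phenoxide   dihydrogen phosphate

phenoxide < HS⁻ < acetate < dihydrogen phosphate < water (H₂O)

A good leaving group is a weak base: the lower the pKₐ of its conjugate acid, the more readily it departs.
water (H₂O): pKₐ(H₃O⁺) ≈ -1.7 — neutral; leaves from a protonated alcohol (R–OH₂⁺)
dihydrogen phosphate: pKₐ(H₃PO₄) ≈ 2.1
acetate: pKₐ(CH₃COOH) ≈ 4.8
HS⁻: pKₐ(H₂S) ≈ 7 — larger and more polarisable than the oxygen analogue
phenoxide: pKₐ(C₆H₅OH (phenol)) ≈ 10 — resonance into the ring helps, but still a poor LG
Reversing gives the worst-to-best order requested.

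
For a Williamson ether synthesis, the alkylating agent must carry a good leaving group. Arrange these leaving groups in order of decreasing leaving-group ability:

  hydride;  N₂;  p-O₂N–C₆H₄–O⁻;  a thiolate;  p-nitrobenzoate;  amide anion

N₂: no meaningful conjugate acid; N₂ departs as an exceptionally stable neutral molecule
p-nitrobenzoate: pKₐ(p-nitrobenzoic acid) ≈ 3.4
p-O₂N–C₆H₄–O⁻: pKₐ(p-nitrophenol) ≈ 7.2 — nitro group delocalises the charge; the classic chromogenic LG
a thiolate: pKₐ(RSH (a thiol)) ≈ 10.5 — moderately basic; rarely leaves without activation
hydride: pKₐ(H₂) ≈ 36 — extremely strong base; leaves only in special hydride-transfer contexts
amide anion: pKₐ(NH₃) ≈ 38

N₂ > p-nitrobenzoate > p-O₂N–C₆H₄–O⁻ > a thiolate > hydride > amide anion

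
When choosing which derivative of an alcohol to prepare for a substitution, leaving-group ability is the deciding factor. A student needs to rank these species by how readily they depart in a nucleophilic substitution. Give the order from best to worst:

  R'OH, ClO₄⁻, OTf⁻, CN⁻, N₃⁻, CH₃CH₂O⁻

OTf⁻ > ClO₄⁻ > R'OH > N₃⁻ > CN⁻ > CH₃CH₂O⁻

OTf⁻: pKₐ(CF₃SO₃H (triflic acid)) ≈ -14
ClO₄⁻: pKₐ(HClO₄) ≈ -10
R'OH: pKₐ(R'OH₂⁺) ≈ -2.4
N₃⁻: pKₐ(HN₃) ≈ 4.7
CN⁻: pKₐ(HCN) ≈ 9.2
CH₃CH₂O⁻: pKₐ(CH₃CH₂OH) ≈ 16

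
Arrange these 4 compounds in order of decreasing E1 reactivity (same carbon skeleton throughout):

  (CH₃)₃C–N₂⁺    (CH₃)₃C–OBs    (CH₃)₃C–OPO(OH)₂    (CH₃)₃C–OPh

(CH₃)₃C–N₂⁺ > (CH₃)₃C–OBs > (CH₃)₃C–OPO(OH)₂ > (CH₃)₃C–OPh

The skeletons are identical, so relative rate is governed entirely by leaving-group ability.
Leaving-group ability tracks the stability of the departed species; conjugate-acid pKₐ is the usual yardstick (lower pKₐ → better LG).
(CH₃)₃C–N₂⁺ loses N₂: no meaningful conjugate acid; N₂ departs as an exceptionally stable neutral molecule
(CH₃)₃C–OBs loses OBs⁻: pKₐ(p-BrC₆H₄SO₃H) ≈ -2.8
(CH₃)₃C–OPO(OH)₂ loses H₂PO₄⁻: pKₐ(H₃PO₄) ≈ 2.1
(CH₃)₃C–OPh loses PhO⁻: pKₐ(C₆H₅OH (phenol)) ≈ 10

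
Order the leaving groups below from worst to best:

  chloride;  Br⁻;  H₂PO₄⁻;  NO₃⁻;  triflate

Leaving-group ability tracks the stability of the departed species; conjugate-acid pKₐ is the usual yardstick (lower pKₐ → better LG).
triflate: pKₐ(CF₃SO₃H (triflic acid)) ≈ -14
Br⁻: pKₐ(HBr) ≈ -9 — weak base; good leaving group
chloride: pKₐ(HCl) ≈ -7
NO₃⁻: pKₐ(HNO₃) ≈ -1.3 — resonance-delocalised over three oxygens
H₂PO₄⁻: pKₐ(H₃PO₄) ≈ 2.1 — moderate base; biological leaving group after further activation
Reversing gives the worst-to-best order requested.

H₂PO₄⁻ < NO₃⁻ < chloride < Br⁻ < triflate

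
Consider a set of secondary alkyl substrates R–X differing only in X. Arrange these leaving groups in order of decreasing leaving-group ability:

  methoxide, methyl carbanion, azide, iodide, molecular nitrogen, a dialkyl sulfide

Leaving-group ability tracks the stability of the departed species; conjugate-acid pKₐ is the usual yardstick (lower pKₐ → better LG).
molecular nitrogen: no meaningful conjugate acid; N₂ departs as an exceptionally stable neutral molecule
iodide: pKₐ(HI) ≈ -10 — large, highly polarisable; very weak base
a dialkyl sulfide: pKₐ(R'₂SH⁺) ≈ -7
azide: pKₐ(HN₃) ≈ 4.7 — linear, resonance-stabilised
methoxide: pKₐ(CH₃OH) ≈ 15.5 — strong base; alkoxides do not leave unassisted
methyl carbanion: pKₐ(CH₄) ≈ 48 — unstabilised carbanion; the worst conceivable leaving group

molecular nitrogen > iodide > a dialkyl sulfide > azide > methoxide > methyl carbanion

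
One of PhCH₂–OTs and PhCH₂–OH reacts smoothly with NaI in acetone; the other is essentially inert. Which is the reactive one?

PhCH₂–OTs

From PhCH₂–OH the departing group would be OH⁻ (pKₐ(H₂O) ≈ 15.7). Strong base; essentially never leaves without prior activation.
From PhCH₂–OTs the leaving group is OTs⁻ (pKₐ(p-CH₃C₆H₄SO₃H (TsOH)) ≈ -2.8). Resonance-delocalised arenesulfonate.
(In practice PhCH₂–OTs is made from PhCH₂–OH by treatment with TsCl / pyridine, converting the hydroxyl into a tosylate.)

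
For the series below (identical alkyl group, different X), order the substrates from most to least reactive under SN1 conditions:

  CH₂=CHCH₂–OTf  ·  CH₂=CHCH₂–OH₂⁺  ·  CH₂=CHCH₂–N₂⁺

CH₂=CHCH₂–N₂⁺ > CH₂=CHCH₂–OTf > CH₂=CHCH₂–OH₂⁺

Identical carbon frameworks mean the comparison reduces to leaving-group quality.
A good leaving group is a weak base: the lower the pKₐ of its conjugate acid, the more readily it departs.
CH₂=CHCH₂–N₂⁺ loses N₂: no meaningful conjugate acid; N₂ departs as an exceptionally stable neutral molecule
CH₂=CHCH₂–OTf loses OTf⁻: pKₐ(CF₃SO₃H (triflic acid)) ≈ -14
CH₂=CHCH₂–OH₂⁺ loses H₂O: pKₐ(H₃O⁺) ≈ -1.7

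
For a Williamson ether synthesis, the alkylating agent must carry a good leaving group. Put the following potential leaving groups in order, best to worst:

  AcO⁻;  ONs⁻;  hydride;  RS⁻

Rank by basicity of the departing species: weakest base leaves most easily.
ONs⁻: pKₐ(p-O₂NC₆H₄SO₃H) ≈ -3.5
AcO⁻: pKₐ(CH₃COOH) ≈ 4.8
RS⁻: pKₐ(RSH (a thiol)) ≈ 10.5
hydride: pKₐ(H₂) ≈ 36

ONs⁻ > AcO⁻ > RS⁻ > hydride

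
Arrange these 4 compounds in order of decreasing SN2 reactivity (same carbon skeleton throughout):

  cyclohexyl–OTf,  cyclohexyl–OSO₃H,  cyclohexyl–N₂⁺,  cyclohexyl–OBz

cyclohexyl–N₂⁺ > cyclohexyl–OTf > cyclohexyl–OSO₃H > cyclohexyl–OBz

With the same alkyl group throughout, only the leaving group differentiates the rates.
The more stable X⁻ (or X) is on its own — i.e. the weaker a base it is — the better a leaving group it makes.
cyclohexyl–N₂⁺ loses N₂: no meaningful conjugate acid; N₂ departs as an exceptionally stable neutral molecule
cyclohexyl–OTf loses OTf⁻: pKₐ(CF₃SO₃H (triflic acid)) ≈ -14
cyclohexyl–OSO₃H loses HSO₄⁻: pKₐ(H₂SO₄) ≈ -3
cyclohexyl–OBz loses PhCOO⁻: pKₐ(C₆H₅COOH) ≈ 4.2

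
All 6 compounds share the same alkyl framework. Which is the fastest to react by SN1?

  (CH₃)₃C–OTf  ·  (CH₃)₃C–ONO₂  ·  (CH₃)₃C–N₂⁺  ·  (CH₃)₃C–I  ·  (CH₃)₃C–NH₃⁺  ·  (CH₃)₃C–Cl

Same R in every case — rank the leaving groups.
Leaving-group ability tracks the stability of the departed species; conjugate-acid pKₐ is the usual yardstick (lower pKₐ → better LG).
(CH₃)₃C–N₂⁺ loses N₂: no meaningful conjugate acid; N₂ departs as an exceptionally stable neutral molecule
(CH₃)₃C–OTf loses OTf⁻: pKₐ(CF₃SO₃H (triflic acid)) ≈ -14
(CH₃)₃C–I loses I⁻: pKₐ(HI) ≈ -10
(CH₃)₃C–Cl loses Cl⁻: pKₐ(HCl) ≈ -7
(CH₃)₃C–ONO₂ loses NO₃⁻: pKₐ(HNO₃) ≈ -1.3
(CH₃)₃C–NH₃⁺ loses NH₃: pKₐ(NH₄⁺) ≈ 9.2

(CH₃)₃C–N₂⁺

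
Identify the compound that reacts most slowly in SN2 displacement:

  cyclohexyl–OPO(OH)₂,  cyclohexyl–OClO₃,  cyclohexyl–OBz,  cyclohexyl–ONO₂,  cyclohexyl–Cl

Same R in every case — rank the leaving groups.
A good leaving group is a weak base: the lower the pKₐ of its conjugate acid, the more readily it departs.
cyclohexyl–OClO₃ loses ClO₄⁻: pKₐ(HClO₄) ≈ -10
cyclohexyl–Cl loses Cl⁻: pKₐ(HCl) ≈ -7
cyclohexyl–ONO₂ loses NO₃⁻: pKₐ(HNO₃) ≈ -1.3
cyclohexyl–OPO(OH)₂ loses H₂PO₄⁻: pKₐ(H₃PO₄) ≈ 2.1
cyclohexyl–OBz loses PhCOO⁻: pKₐ(C₆H₅COOH) ≈ 4.2

cyclohexyl–OBz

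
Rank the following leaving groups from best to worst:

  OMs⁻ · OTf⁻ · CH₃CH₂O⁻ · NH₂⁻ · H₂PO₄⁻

OTf⁻: pKₐ(CF₃SO₃H (triflic acid)) ≈ -14 — charge spread over three oxygens and a CF₃ group; the premier leaving group in synthesis
OMs⁻: pKₐ(CH₃SO₃H (MsOH)) ≈ -1.9 — resonance-delocalised alkanesulfonate
H₂PO₄⁻: pKₐ(H₃PO₄) ≈ 2.1 — moderate base; biological leaving group after further activation
CH₃CH₂O⁻: pKₐ(CH₃CH₂OH) ≈ 16 — strong base; alkoxides do not leave unassisted
NH₂⁻: pKₐ(NH₃) ≈ 38 — extremely strong base; never a leaving group

OTf⁻ > OMs⁻ > H₂PO₄⁻ > CH₃CH₂O⁻ > NH₂⁻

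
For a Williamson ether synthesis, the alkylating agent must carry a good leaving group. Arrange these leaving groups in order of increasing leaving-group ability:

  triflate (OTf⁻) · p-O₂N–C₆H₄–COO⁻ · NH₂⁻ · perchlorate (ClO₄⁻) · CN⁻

NH₂⁻ < CN⁻ < p-O₂N–C₆H₄–COO⁻ < perchlorate (ClO₄⁻) < triflate (OTf⁻)

Leaving-group ability tracks the stability of the departed species; conjugate-acid pKₐ is the usual yardstick (lower pKₐ → better LG).
triflate (OTf⁻): pKₐ(CF₃SO₃H (triflic acid)) ≈ -14
perchlorate (ClO₄⁻): pKₐ(HClO₄) ≈ -10
p-O₂N–C₆H₄–COO⁻: pKₐ(p-nitrobenzoic acid) ≈ 3.4
CN⁻: pKₐ(HCN) ≈ 9.2
NH₂⁻: pKₐ(NH₃) ≈ 38
Listed from poorest to best leaving group as asked.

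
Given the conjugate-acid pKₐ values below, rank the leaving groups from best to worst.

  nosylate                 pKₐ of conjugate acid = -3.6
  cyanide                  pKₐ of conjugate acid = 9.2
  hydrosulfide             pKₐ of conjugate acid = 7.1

nosylate > hydrosulfide > cyanide

Lower conjugate-acid pKₐ ⇒ weaker base ⇒ better leaving group.
Sorting by the given values: nosylate (-3.6), hydrosulfide (7.1), cyanide (9.2).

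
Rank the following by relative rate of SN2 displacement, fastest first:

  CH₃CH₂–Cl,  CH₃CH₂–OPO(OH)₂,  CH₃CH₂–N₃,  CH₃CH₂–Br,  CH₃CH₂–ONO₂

CH₃CH₂–Br > CH₃CH₂–Cl > CH₃CH₂–ONO₂ > CH₃CH₂–OPO(OH)₂ > CH₃CH₂–N₃

With the same alkyl group throughout, only the leaving group differentiates the rates.
Rank by basicity of the departing species: weakest base leaves most easily.
CH₃CH₂–Br loses Br⁻: pKₐ(HBr) ≈ -9
CH₃CH₂–Cl loses Cl⁻: pKₐ(HCl) ≈ -7
CH₃CH₂–ONO₂ loses NO₃⁻: pKₐ(HNO₃) ≈ -1.3
CH₃CH₂–OPO(OH)₂ loses H₂PO₄⁻: pKₐ(H₃PO₄) ≈ 2.1
CH₃CH₂–N₃ loses N₃⁻: pKₐ(HN₃) ≈ 4.7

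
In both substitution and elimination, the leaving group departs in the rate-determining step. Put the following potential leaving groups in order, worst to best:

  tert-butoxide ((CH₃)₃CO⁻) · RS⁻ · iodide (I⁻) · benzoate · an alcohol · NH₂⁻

iodide (I⁻): pKₐ(HI) ≈ -10
an alcohol: pKₐ(R'OH₂⁺) ≈ -2.4 — neutral; leaves from a protonated ether (an oxonium ion, R–O(H)R'⁺)
benzoate: pKₐ(C₆H₅COOH) ≈ 4.2 — aryl carboxylate
RS⁻: pKₐ(RSH (a thiol)) ≈ 10.5
tert-butoxide ((CH₃)₃CO⁻): pKₐ(t-BuOH) ≈ 18 — bulky, strongly basic alkoxide
NH₂⁻: pKₐ(NH₃) ≈ 38 — extremely strong base; never a leaving group
Listed from poorest to best leaving group as asked.

NH₂⁻ < tert-butoxide ((CH₃)₃CO⁻) < RS⁻ < benzoate < an alcohol < iodide (I⁻)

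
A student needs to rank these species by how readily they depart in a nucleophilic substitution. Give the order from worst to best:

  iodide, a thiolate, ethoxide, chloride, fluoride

Rank by basicity of the departing species: weakest base leaves most easily.
iodide: pKₐ(HI) ≈ -10
chloride: pKₐ(HCl) ≈ -7
fluoride: pKₐ(HF) ≈ 3.2
a thiolate: pKₐ(RSH (a thiol)) ≈ 10.5
ethoxide: pKₐ(CH₃CH₂OH) ≈ 16
Listed from poorest to best leaving group as asked.

ethoxide < a thiolate < fluoride < chloride < iodide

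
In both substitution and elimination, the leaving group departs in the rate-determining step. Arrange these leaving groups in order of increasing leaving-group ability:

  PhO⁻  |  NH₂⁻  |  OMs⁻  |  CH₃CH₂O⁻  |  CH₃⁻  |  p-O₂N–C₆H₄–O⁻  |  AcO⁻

CH₃⁻ < NH₂⁻ < CH₃CH₂O⁻ < PhO⁻ < p-O₂N–C₆H₄–O⁻ < AcO⁻ < OMs⁻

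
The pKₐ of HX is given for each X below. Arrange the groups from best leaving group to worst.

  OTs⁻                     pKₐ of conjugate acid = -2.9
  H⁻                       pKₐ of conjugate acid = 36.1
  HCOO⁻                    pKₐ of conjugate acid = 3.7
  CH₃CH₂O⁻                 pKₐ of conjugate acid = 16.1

Lower conjugate-acid pKₐ ⇒ weaker base ⇒ better leaving group.
Sorting by the given values: OTs⁻ (-2.9), HCOO⁻ (3.7), CH₃CH₂O⁻ (16.1), H⁻ (36.1).

OTs⁻ > HCOO⁻ > CH₃CH₂O⁻ > H⁻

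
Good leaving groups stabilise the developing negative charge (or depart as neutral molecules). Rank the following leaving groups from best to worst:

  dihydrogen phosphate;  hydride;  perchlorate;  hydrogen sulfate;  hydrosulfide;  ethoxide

perchlorate > hydrogen sulfate > dihydrogen phosphate > hydrosulfide > ethoxide > hydride

A good leaving group is a weak base: the lower the pKₐ of its conjugate acid, the more readily it departs.
perchlorate: pKₐ(HClO₄) ≈ -10 — extremely weak base; rarely used for safety reasons
hydrogen sulfate: pKₐ(H₂SO₄) ≈ -3
dihydrogen phosphate: pKₐ(H₃PO₄) ≈ 2.1 — moderate base; biological leaving group after further activation
hydrosulfide: pKₐ(H₂S) ≈ 7
ethoxide: pKₐ(CH₃CH₂OH) ≈ 16 — strong base; alkoxides do not leave unassisted
hydride: pKₐ(H₂) ≈ 36 — extremely strong base; leaves only in special hydride-transfer contexts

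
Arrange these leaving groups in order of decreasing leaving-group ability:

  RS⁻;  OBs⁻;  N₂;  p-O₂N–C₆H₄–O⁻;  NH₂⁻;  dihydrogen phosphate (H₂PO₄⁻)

N₂ > OBs⁻ > dihydrogen phosphate (H₂PO₄⁻) > p-O₂N–C₆H₄–O⁻ > RS⁻ > NH₂⁻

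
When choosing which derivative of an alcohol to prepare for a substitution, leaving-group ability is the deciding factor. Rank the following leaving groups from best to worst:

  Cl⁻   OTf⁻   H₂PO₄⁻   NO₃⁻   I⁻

OTf⁻ > I⁻ > Cl⁻ > NO₃⁻ > H₂PO₄⁻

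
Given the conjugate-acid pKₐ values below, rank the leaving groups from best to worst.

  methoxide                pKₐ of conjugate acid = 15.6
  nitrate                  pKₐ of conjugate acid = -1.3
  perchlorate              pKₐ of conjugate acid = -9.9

perchlorate > nitrate > methoxide

Lower conjugate-acid pKₐ ⇒ weaker base ⇒ better leaving group.
Sorting by the given values: perchlorate (-9.9), nitrate (-1.3), methoxide (15.6).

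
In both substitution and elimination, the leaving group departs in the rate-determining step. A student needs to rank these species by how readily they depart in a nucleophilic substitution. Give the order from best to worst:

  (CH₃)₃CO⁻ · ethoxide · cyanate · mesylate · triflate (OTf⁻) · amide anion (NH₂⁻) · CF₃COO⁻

triflate (OTf⁻) > mesylate > CF₃COO⁻ > cyanate > ethoxide > (CH₃)₃CO⁻ > amide anion (NH₂⁻)

triflate (OTf⁻): pKₐ(CF₃SO₃H (triflic acid)) ≈ -14 — charge spread over three oxygens and a CF₃ group; the premier leaving group in synthesis
mesylate: pKₐ(CH₃SO₃H (MsOH)) ≈ -1.9
CF₃COO⁻: pKₐ(CF₃COOH) ≈ 0.2
cyanate: pKₐ(HOCN) ≈ 3.5
ethoxide: pKₐ(CH₃CH₂OH) ≈ 16 — strong base; alkoxides do not leave unassisted
(CH₃)₃CO⁻: pKₐ(t-BuOH) ≈ 18 — bulky, strongly basic alkoxide
amide anion (NH₂⁻): pKₐ(NH₃) ≈ 38 — extremely strong base; never a leaving group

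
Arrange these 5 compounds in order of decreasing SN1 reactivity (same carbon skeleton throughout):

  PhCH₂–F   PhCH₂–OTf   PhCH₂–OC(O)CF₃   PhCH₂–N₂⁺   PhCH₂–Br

Identical carbon frameworks mean the comparison reduces to leaving-group quality.
The more stable X⁻ (or X) is on its own — i.e. the weaker a base it is — the better a leaving group it makes.
PhCH₂–N₂⁺ loses N₂: no meaningful conjugate acid; N₂ departs as an exceptionally stable neutral molecule
PhCH₂–OTf loses OTf⁻: pKₐ(CF₃SO₃H (triflic acid)) ≈ -14
PhCH₂–Br loses Br⁻: pKₐ(HBr) ≈ -9
PhCH₂–OC(O)CF₃ loses CF₃COO⁻: pKₐ(CF₃COOH) ≈ 0.2
PhCH₂–F loses F⁻: pKₐ(HF) ≈ 3.2

PhCH₂–N₂⁺ > PhCH₂–OTf > PhCH₂–Br > PhCH₂–OC(O)CF₃ > PhCH₂–F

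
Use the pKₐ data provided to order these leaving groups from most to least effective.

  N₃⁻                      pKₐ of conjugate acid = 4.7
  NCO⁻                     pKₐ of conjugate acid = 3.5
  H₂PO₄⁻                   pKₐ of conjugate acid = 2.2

Lower conjugate-acid pKₐ ⇒ weaker base ⇒ better leaving group.
Sorting by the given values: H₂PO₄⁻ (2.2), NCO⁻ (3.5), N₃⁻ (4.7).

H₂PO₄⁻ > NCO⁻ > N₃⁻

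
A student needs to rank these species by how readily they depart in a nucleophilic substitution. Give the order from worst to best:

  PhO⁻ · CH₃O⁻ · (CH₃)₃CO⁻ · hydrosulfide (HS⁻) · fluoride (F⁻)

(CH₃)₃CO⁻ < CH₃O⁻ < PhO⁻ < hydrosulfide (HS⁻) < fluoride (F⁻)

The more stable X⁻ (or X) is on its own — i.e. the weaker a base it is — the better a leaving group it makes.
fluoride (F⁻): pKₐ(HF) ≈ 3.2
hydrosulfide (HS⁻): pKₐ(H₂S) ≈ 7
PhO⁻: pKₐ(C₆H₅OH (phenol)) ≈ 10
CH₃O⁻: pKₐ(CH₃OH) ≈ 15.5
(CH₃)₃CO⁻: pKₐ(t-BuOH) ≈ 18 — bulky, strongly basic alkoxide
Reversing gives the worst-to-best order requested.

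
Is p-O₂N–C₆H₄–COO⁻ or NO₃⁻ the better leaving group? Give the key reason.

NO₃⁻

NO₃⁻ is the better leaving group.
pKₐ(HNO₃) ≈ -1.3 versus pKₐ(p-nitrobenzoic acid) ≈ 3.4: NO₃⁻ is the much weaker base.
Resonance-delocalised over three oxygens.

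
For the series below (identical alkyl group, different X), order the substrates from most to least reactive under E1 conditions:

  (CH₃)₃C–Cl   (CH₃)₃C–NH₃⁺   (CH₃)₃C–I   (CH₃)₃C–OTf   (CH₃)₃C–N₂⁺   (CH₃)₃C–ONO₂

(CH₃)₃C–N₂⁺ > (CH₃)₃C–OTf > (CH₃)₃C–I > (CH₃)₃C–Cl > (CH₃)₃C–ONO₂ > (CH₃)₃C–NH₃⁺

With the same alkyl group throughout, only the leaving group differentiates the rates.
Leaving-group ability tracks the stability of the departed species; conjugate-acid pKₐ is the usual yardstick (lower pKₐ → better LG).
(CH₃)₃C–N₂⁺ loses N₂: no meaningful conjugate acid; N₂ departs as an exceptionally stable neutral molecule
(CH₃)₃C–OTf loses OTf⁻: pKₐ(CF₃SO₃H (triflic acid)) ≈ -14
(CH₃)₃C–I loses I⁻: pKₐ(HI) ≈ -10
(CH₃)₃C–Cl loses Cl⁻: pKₐ(HCl) ≈ -7
(CH₃)₃C–ONO₂ loses NO₃⁻: pKₐ(HNO₃) ≈ -1.3
(CH₃)₃C–NH₃⁺ loses NH₃: pKₐ(NH₄⁺) ≈ 9.2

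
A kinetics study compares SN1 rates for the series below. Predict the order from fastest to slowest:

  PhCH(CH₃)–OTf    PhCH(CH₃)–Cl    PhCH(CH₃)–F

PhCH(CH₃)–OTf > PhCH(CH₃)–Cl > PhCH(CH₃)–F

Identical carbon frameworks mean the comparison reduces to leaving-group quality.
Rank by basicity of the departing species: weakest base leaves most easily.
PhCH(CH₃)–OTf loses OTf⁻: pKₐ(CF₃SO₃H (triflic acid)) ≈ -14
PhCH(CH₃)–Cl loses Cl⁻: pKₐ(HCl) ≈ -7
PhCH(CH₃)–F loses F⁻: pKₐ(HF) ≈ 3.2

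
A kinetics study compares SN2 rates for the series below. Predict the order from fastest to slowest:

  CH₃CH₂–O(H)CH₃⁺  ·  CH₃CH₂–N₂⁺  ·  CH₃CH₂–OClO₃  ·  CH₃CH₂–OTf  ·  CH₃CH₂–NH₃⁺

CH₃CH₂–N₂⁺ > CH₃CH₂–OTf > CH₃CH₂–OClO₃ > CH₃CH₂–O(H)CH₃⁺ > CH₃CH₂–NH₃⁺

With the same alkyl group throughout, only the leaving group differentiates the rates.
A good leaving group is a weak base: the lower the pKₐ of its conjugate acid, the more readily it departs.
CH₃CH₂–N₂⁺ loses N₂: no meaningful conjugate acid; N₂ departs as an exceptionally stable neutral molecule
CH₃CH₂–OTf loses OTf⁻: pKₐ(CF₃SO₃H (triflic acid)) ≈ -14
CH₃CH₂–OClO₃ loses ClO₄⁻: pKₐ(HClO₄) ≈ -10
CH₃CH₂–O(H)CH₃⁺ loses R'OH: pKₐ(R'OH₂⁺) ≈ -2.4
CH₃CH₂–NH₃⁺ loses NH₃: pKₐ(NH₄⁺) ≈ 9.2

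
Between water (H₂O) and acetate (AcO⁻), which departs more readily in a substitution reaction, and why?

water (H₂O)

water (H₂O) is the better leaving group.
pKₐ(H₃O⁺) ≈ -1.7 versus pKₐ(CH₃COOH) ≈ 4.8: water (H₂O) is the much weaker base.
Neutral; leaves from a protonated alcohol (R–OH₂⁺).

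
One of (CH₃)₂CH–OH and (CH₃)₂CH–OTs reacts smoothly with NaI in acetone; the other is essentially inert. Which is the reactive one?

From (CH₃)₂CH–OH the departing group would be OH⁻ (pKₐ(H₂O) ≈ 15.7). Strong base; essentially never leaves without prior activation.
From (CH₃)₂CH–OTs the leaving group is OTs⁻ (pKₐ(p-CH₃C₆H₄SO₃H (TsOH)) ≈ -2.8). Resonance-delocalised arenesulfonate.
(In practice (CH₃)₂CH–OTs is made from (CH₃)₂CH–OH by treatment with TsCl / pyridine, converting the hydroxyl into a tosylate.)

(CH₃)₂CH–OTs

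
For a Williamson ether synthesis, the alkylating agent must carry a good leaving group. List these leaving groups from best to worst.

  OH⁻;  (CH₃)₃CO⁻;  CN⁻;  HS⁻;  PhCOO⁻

PhCOO⁻ > HS⁻ > CN⁻ > OH⁻ > (CH₃)₃CO⁻

PhCOO⁻: pKₐ(C₆H₅COOH) ≈ 4.2
HS⁻: pKₐ(H₂S) ≈ 7 — larger and more polarisable than the oxygen analogue
CN⁻: pKₐ(HCN) ≈ 9.2 — sp carbon stabilises the charge somewhat, but still a poor LG
OH⁻: pKₐ(H₂O) ≈ 15.7
(CH₃)₃CO⁻: pKₐ(t-BuOH) ≈ 18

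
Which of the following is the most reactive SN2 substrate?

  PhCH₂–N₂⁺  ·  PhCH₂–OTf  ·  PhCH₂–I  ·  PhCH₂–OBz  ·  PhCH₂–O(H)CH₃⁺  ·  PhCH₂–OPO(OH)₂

Identical carbon frameworks mean the comparison reduces to leaving-group quality.
A good leaving group is a weak base: the lower the pKₐ of its conjugate acid, the more readily it departs.
PhCH₂–N₂⁺ loses N₂: no meaningful conjugate acid; N₂ departs as an exceptionally stable neutral molecule
PhCH₂–OTf loses OTf⁻: pKₐ(CF₃SO₃H (triflic acid)) ≈ -14
PhCH₂–I loses I⁻: pKₐ(HI) ≈ -10
PhCH₂–O(H)CH₃⁺ loses R'OH: pKₐ(R'OH₂⁺) ≈ -2.4
PhCH₂–OPO(OH)₂ loses H₂PO₄⁻: pKₐ(H₃PO₄) ≈ 2.1
PhCH₂–OBz loses PhCOO⁻: pKₐ(C₆H₅COOH) ≈ 4.2

PhCH₂–N₂⁺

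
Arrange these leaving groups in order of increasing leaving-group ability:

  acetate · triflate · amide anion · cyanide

Rank by basicity of the departing species: weakest base leaves most easily.
triflate: pKₐ(CF₃SO₃H (triflic acid)) ≈ -14
acetate: pKₐ(CH₃COOH) ≈ 4.8
cyanide: pKₐ(HCN) ≈ 9.2
amide anion: pKₐ(NH₃) ≈ 38
The question asks for worst first, so the sequence is read in increasing leaving-group ability.

amide anion < cyanide < acetate < triflate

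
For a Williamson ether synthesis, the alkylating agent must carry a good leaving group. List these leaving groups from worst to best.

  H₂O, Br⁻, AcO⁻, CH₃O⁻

Leaving-group ability tracks the stability of the departed species; conjugate-acid pKₐ is the usual yardstick (lower pKₐ → better LG).
Br⁻: pKₐ(HBr) ≈ -9 — weak base; good leaving group
H₂O: pKₐ(H₃O⁺) ≈ -1.7 — neutral; leaves from a protonated alcohol (R–OH₂⁺)
AcO⁻: pKₐ(CH₃COOH) ≈ 4.8 — resonance-stabilised but still a weak base
CH₃O⁻: pKₐ(CH₃OH) ≈ 15.5
Reversing gives the worst-to-best order requested.

CH₃O⁻ < AcO⁻ < H₂O < Br⁻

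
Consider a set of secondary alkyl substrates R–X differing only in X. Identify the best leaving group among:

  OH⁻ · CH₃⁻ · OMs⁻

OMs⁻: pKₐ(CH₃SO₃H (MsOH)) ≈ -1.9
OH⁻: pKₐ(H₂O) ≈ 15.7
CH₃⁻: pKₐ(CH₄) ≈ 48

OMs⁻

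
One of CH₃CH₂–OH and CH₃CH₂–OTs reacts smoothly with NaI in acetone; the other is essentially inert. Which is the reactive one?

CH₃CH₂–OTs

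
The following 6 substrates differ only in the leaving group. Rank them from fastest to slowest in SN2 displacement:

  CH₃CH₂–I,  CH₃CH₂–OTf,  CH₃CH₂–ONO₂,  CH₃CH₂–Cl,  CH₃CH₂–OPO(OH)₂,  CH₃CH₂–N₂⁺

CH₃CH₂–N₂⁺ > CH₃CH₂–OTf > CH₃CH₂–I > CH₃CH₂–Cl > CH₃CH₂–ONO₂ > CH₃CH₂–OPO(OH)₂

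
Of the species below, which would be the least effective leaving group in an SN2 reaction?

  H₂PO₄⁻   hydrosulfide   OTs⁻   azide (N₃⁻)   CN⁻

CN⁻

Rank by basicity of the departing species: weakest base leaves most easily.
OTs⁻: pKₐ(p-CH₃C₆H₄SO₃H (TsOH)) ≈ -2.8
H₂PO₄⁻: pKₐ(H₃PO₄) ≈ 2.1
azide (N₃⁻): pKₐ(HN₃) ≈ 4.7
hydrosulfide: pKₐ(H₂S) ≈ 7
CN⁻: pKₐ(HCN) ≈ 9.2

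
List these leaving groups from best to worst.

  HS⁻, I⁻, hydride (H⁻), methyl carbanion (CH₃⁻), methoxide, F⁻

I⁻ > F⁻ > HS⁻ > methoxide > hydride (H⁻) > methyl carbanion (CH₃⁻)

Leaving-group ability tracks the stability of the departed species; conjugate-acid pKₐ is the usual yardstick (lower pKₐ → better LG).
I⁻: pKₐ(HI) ≈ -10
F⁻: pKₐ(HF) ≈ 3.2 — small and strongly basic; the poor halide leaving group
HS⁻: pKₐ(H₂S) ≈ 7
methoxide: pKₐ(CH₃OH) ≈ 15.5 — strong base; alkoxides do not leave unassisted
hydride (H⁻): pKₐ(H₂) ≈ 36 — extremely strong base; leaves only in special hydride-transfer contexts
methyl carbanion (CH₃⁻): pKₐ(CH₄) ≈ 48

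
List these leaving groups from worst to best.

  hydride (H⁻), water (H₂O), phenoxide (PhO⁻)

hydride (H⁻) < phenoxide (PhO⁻) < water (H₂O)

water (H₂O): pKₐ(H₃O⁺) ≈ -1.7
phenoxide (PhO⁻): pKₐ(C₆H₅OH (phenol)) ≈ 10
hydride (H⁻): pKₐ(H₂) ≈ 36
Listed from poorest to best leaving group as asked.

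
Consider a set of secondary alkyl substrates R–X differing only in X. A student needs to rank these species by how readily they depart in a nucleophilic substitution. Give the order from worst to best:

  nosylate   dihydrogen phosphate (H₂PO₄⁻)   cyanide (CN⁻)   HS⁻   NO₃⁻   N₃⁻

cyanide (CN⁻) < HS⁻ < N₃⁻ < dihydrogen phosphate (H₂PO₄⁻) < NO₃⁻ < nosylate

Leaving-group ability tracks the stability of the departed species; conjugate-acid pKₐ is the usual yardstick (lower pKₐ → better LG).
nosylate: pKₐ(p-O₂NC₆H₄SO₃H) ≈ -3.5 — p-nitro group further stabilises the sulfonate
NO₃⁻: pKₐ(HNO₃) ≈ -1.3 — resonance-delocalised over three oxygens
dihydrogen phosphate (H₂PO₄⁻): pKₐ(H₃PO₄) ≈ 2.1 — moderate base; biological leaving group after further activation
N₃⁻: pKₐ(HN₃) ≈ 4.7
HS⁻: pKₐ(H₂S) ≈ 7
cyanide (CN⁻): pKₐ(HCN) ≈ 9.2 — sp carbon stabilises the charge somewhat, but still a poor LG
Reversing gives the worst-to-best order requested.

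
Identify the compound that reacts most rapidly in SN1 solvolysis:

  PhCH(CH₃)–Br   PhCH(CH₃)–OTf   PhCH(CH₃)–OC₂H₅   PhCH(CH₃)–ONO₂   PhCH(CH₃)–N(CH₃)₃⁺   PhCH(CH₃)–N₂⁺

With the same alkyl group throughout, only the leaving group differentiates the rates.
The more stable X⁻ (or X) is on its own — i.e. the weaker a base it is — the better a leaving group it makes.
PhCH(CH₃)–N₂⁺ loses N₂: no meaningful conjugate acid; N₂ departs as an exceptionally stable neutral molecule
PhCH(CH₃)–OTf loses OTf⁻: pKₐ(CF₃SO₃H (triflic acid)) ≈ -14
PhCH(CH₃)–Br loses Br⁻: pKₐ(HBr) ≈ -9
PhCH(CH₃)–ONO₂ loses NO₃⁻: pKₐ(HNO₃) ≈ -1.3
PhCH(CH₃)–N(CH₃)₃⁺ loses NR'₃: pKₐ(R'₃NH⁺) ≈ 10.7
PhCH(CH₃)–OC₂H₅ loses CH₃CH₂O⁻: pKₐ(CH₃CH₂OH) ≈ 16

PhCH(CH₃)–N₂⁺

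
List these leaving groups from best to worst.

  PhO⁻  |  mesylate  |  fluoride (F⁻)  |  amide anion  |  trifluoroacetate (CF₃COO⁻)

mesylate > trifluoroacetate (CF₃COO⁻) > fluoride (F⁻) > PhO⁻ > amide anion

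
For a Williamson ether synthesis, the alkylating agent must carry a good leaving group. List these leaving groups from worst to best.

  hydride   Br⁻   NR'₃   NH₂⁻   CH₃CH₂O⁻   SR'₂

NH₂⁻ < hydride < CH₃CH₂O⁻ < NR'₃ < SR'₂ < Br⁻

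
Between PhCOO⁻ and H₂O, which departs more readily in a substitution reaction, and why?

H₂O

H₂O is the better leaving group.
pKₐ(H₃O⁺) ≈ -1.7 versus pKₐ(C₆H₅COOH) ≈ 4.2: H₂O is the much weaker base.
Neutral; leaves from a protonated alcohol (R–OH₂⁺).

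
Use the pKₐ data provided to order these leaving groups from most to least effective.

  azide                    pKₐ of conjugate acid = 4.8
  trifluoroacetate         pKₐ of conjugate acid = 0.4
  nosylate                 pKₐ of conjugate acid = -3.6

nosylate > trifluoroacetate > azide

Lower conjugate-acid pKₐ ⇒ weaker base ⇒ better leaving group.
Sorting by the given values: nosylate (-3.6), trifluoroacetate (0.4), azide (4.8).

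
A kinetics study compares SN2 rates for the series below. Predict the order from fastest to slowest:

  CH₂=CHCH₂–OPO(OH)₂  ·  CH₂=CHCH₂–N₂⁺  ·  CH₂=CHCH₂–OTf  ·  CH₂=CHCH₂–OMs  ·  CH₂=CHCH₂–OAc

CH₂=CHCH₂–N₂⁺ > CH₂=CHCH₂–OTf > CH₂=CHCH₂–OMs > CH₂=CHCH₂–OPO(OH)₂ > CH₂=CHCH₂–OAc

Same R in every case — rank the leaving groups.
The more stable X⁻ (or X) is on its own — i.e. the weaker a base it is — the better a leaving group it makes.
CH₂=CHCH₂–N₂⁺ loses N₂: no meaningful conjugate acid; N₂ departs as an exceptionally stable neutral molecule
CH₂=CHCH₂–OTf loses OTf⁻: pKₐ(CF₃SO₃H (triflic acid)) ≈ -14
CH₂=CHCH₂–OMs loses OMs⁻: pKₐ(CH₃SO₃H (MsOH)) ≈ -1.9
CH₂=CHCH₂–OPO(OH)₂ loses H₂PO₄⁻: pKₐ(H₃PO₄) ≈ 2.1
CH₂=CHCH₂–OAc loses AcO⁻: pKₐ(CH₃COOH) ≈ 4.8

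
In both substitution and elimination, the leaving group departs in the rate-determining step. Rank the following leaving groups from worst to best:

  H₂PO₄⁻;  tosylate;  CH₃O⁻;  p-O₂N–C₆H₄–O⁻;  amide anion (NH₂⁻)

amide anion (NH₂⁻) < CH₃O⁻ < p-O₂N–C₆H₄–O⁻ < H₂PO₄⁻ < tosylate

Leaving-group ability tracks the stability of the departed species; conjugate-acid pKₐ is the usual yardstick (lower pKₐ → better LG).
tosylate: pKₐ(p-CH₃C₆H₄SO₃H (TsOH)) ≈ -2.8
H₂PO₄⁻: pKₐ(H₃PO₄) ≈ 2.1
p-O₂N–C₆H₄–O⁻: pKₐ(p-nitrophenol) ≈ 7.2
CH₃O⁻: pKₐ(CH₃OH) ≈ 15.5
amide anion (NH₂⁻): pKₐ(NH₃) ≈ 38
The question asks for worst first, so the sequence is read in increasing leaving-group ability.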